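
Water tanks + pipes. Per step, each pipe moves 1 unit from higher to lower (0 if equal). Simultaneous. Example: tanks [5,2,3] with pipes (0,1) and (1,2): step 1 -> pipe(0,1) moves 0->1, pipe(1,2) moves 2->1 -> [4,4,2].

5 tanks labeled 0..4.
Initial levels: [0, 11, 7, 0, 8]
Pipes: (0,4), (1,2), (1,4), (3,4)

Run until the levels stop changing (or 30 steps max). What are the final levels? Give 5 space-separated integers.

Answer: 5 7 5 5 4

Derivation:
Step 1: flows [4->0,1->2,1->4,4->3] -> levels [1 9 8 1 7]
Step 2: flows [4->0,1->2,1->4,4->3] -> levels [2 7 9 2 6]
Step 3: flows [4->0,2->1,1->4,4->3] -> levels [3 7 8 3 5]
Step 4: flows [4->0,2->1,1->4,4->3] -> levels [4 7 7 4 4]
Step 5: flows [0=4,1=2,1->4,3=4] -> levels [4 6 7 4 5]
Step 6: flows [4->0,2->1,1->4,4->3] -> levels [5 6 6 5 4]
Step 7: flows [0->4,1=2,1->4,3->4] -> levels [4 5 6 4 7]
Step 8: flows [4->0,2->1,4->1,4->3] -> levels [5 7 5 5 4]
Step 9: flows [0->4,1->2,1->4,3->4] -> levels [4 5 6 4 7]
  -> period-2 cycle: step 9 state = step 7 state; never stabilizes
  -> state at step 30: (30-7) mod 2 = 1, same as step 8 -> [5 7 5 5 4]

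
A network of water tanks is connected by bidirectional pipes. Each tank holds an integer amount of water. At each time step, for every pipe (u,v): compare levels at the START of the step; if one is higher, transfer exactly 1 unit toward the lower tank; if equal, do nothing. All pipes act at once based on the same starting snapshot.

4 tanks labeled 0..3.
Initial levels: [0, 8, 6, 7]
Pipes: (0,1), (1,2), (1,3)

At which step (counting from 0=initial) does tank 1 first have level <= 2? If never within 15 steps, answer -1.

Step 1: flows [1->0,1->2,1->3] -> levels [1 5 7 8]
Step 2: flows [1->0,2->1,3->1] -> levels [2 6 6 7]
Step 3: flows [1->0,1=2,3->1] -> levels [3 6 6 6]
Step 4: flows [1->0,1=2,1=3] -> levels [4 5 6 6]
Step 5: flows [1->0,2->1,3->1] -> levels [5 6 5 5]
Step 6: flows [1->0,1->2,1->3] -> levels [6 3 6 6]
Step 7: flows [0->1,2->1,3->1] -> levels [5 6 5 5]
  -> period-2 cycle (repeats step 5); tank 1 never drops to <=2
Tank 1 never reaches <=2 within 15 steps

Answer: -1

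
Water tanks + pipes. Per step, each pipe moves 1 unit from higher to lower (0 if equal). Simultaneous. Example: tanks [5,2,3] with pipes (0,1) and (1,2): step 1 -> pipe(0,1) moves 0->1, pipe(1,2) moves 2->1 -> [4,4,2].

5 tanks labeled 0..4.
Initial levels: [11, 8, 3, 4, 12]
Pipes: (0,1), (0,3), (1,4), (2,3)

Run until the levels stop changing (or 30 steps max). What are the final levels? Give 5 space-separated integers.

Answer: 7 9 6 8 8

Derivation:
Step 1: flows [0->1,0->3,4->1,3->2] -> levels [9 10 4 4 11]
Step 2: flows [1->0,0->3,4->1,2=3] -> levels [9 10 4 5 10]
Step 3: flows [1->0,0->3,1=4,3->2] -> levels [9 9 5 5 10]
Step 4: flows [0=1,0->3,4->1,2=3] -> levels [8 10 5 6 9]
Step 5: flows [1->0,0->3,1->4,3->2] -> levels [8 8 6 6 10]
Step 6: flows [0=1,0->3,4->1,2=3] -> levels [7 9 6 7 9]
Step 7: flows [1->0,0=3,1=4,3->2] -> levels [8 8 7 6 9]
Step 8: flows [0=1,0->3,4->1,2->3] -> levels [7 9 6 8 8]
Step 9: flows [1->0,3->0,1->4,3->2] -> levels [9 7 7 6 9]
Step 10: flows [0->1,0->3,4->1,2->3] -> levels [7 9 6 8 8]
  -> period-2 cycle: step 10 state = step 8 state; never stabilizes
  -> state at step 30: (30-8) mod 2 = 0, same as step 8 -> [7 9 6 8 8]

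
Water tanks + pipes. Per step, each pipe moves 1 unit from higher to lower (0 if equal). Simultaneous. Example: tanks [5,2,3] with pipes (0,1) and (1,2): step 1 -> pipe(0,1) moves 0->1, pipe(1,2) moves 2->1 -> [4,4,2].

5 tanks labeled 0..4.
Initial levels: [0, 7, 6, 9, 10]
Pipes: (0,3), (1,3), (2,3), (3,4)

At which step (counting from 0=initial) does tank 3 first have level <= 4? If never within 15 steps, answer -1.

Answer: 7

Derivation:
Step 1: flows [3->0,3->1,3->2,4->3] -> levels [1 8 7 7 9]
Step 2: flows [3->0,1->3,2=3,4->3] -> levels [2 7 7 8 8]
Step 3: flows [3->0,3->1,3->2,3=4] -> levels [3 8 8 5 8]
Step 4: flows [3->0,1->3,2->3,4->3] -> levels [4 7 7 7 7]
Step 5: flows [3->0,1=3,2=3,3=4] -> levels [5 7 7 6 7]
Step 6: flows [3->0,1->3,2->3,4->3] -> levels [6 6 6 8 6]
Step 7: flows [3->0,3->1,3->2,3->4] -> levels [7 7 7 4 7]
Tank 3 first reaches <=4 at step 7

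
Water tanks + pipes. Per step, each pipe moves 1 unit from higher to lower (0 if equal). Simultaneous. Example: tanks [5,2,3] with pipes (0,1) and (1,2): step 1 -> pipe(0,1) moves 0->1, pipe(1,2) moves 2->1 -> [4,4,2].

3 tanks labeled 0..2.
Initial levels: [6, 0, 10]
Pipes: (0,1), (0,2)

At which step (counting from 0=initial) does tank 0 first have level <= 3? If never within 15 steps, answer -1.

Step 1: flows [0->1,2->0] -> levels [6 1 9]
Step 2: flows [0->1,2->0] -> levels [6 2 8]
Step 3: flows [0->1,2->0] -> levels [6 3 7]
Step 4: flows [0->1,2->0] -> levels [6 4 6]
Step 5: flows [0->1,0=2] -> levels [5 5 6]
Step 6: flows [0=1,2->0] -> levels [6 5 5]
Step 7: flows [0->1,0->2] -> levels [4 6 6]
Step 8: flows [1->0,2->0] -> levels [6 5 5]
  -> period-2 cycle (repeats step 6); tank 0 never drops to <=3
Tank 0 never reaches <=3 within 15 steps

Answer: -1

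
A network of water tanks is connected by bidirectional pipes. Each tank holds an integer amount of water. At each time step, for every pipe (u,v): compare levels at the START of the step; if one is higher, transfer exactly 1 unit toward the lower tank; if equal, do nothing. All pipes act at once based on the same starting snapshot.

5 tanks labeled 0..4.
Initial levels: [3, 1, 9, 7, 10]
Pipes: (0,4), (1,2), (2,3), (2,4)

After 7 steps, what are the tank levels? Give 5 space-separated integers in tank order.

Answer: 7 5 7 6 5

Derivation:
Step 1: flows [4->0,2->1,2->3,4->2] -> levels [4 2 8 8 8]
Step 2: flows [4->0,2->1,2=3,2=4] -> levels [5 3 7 8 7]
Step 3: flows [4->0,2->1,3->2,2=4] -> levels [6 4 7 7 6]
Step 4: flows [0=4,2->1,2=3,2->4] -> levels [6 5 5 7 7]
Step 5: flows [4->0,1=2,3->2,4->2] -> levels [7 5 7 6 5]
Step 6: flows [0->4,2->1,2->3,2->4] -> levels [6 6 4 7 7]
Step 7: flows [4->0,1->2,3->2,4->2] -> levels [7 5 7 6 5]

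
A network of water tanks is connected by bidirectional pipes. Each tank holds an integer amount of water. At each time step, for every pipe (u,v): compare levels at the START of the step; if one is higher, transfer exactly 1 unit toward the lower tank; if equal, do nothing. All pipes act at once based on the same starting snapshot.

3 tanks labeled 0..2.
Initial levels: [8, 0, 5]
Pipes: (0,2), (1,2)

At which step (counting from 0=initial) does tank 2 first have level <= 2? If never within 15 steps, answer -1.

Answer: -1

Derivation:
Step 1: flows [0->2,2->1] -> levels [7 1 5]
Step 2: flows [0->2,2->1] -> levels [6 2 5]
Step 3: flows [0->2,2->1] -> levels [5 3 5]
Step 4: flows [0=2,2->1] -> levels [5 4 4]
Step 5: flows [0->2,1=2] -> levels [4 4 5]
Step 6: flows [2->0,2->1] -> levels [5 5 3]
Step 7: flows [0->2,1->2] -> levels [4 4 5]
  -> period-2 cycle (repeats step 5); tank 2 never drops to <=2
Tank 2 never reaches <=2 within 15 steps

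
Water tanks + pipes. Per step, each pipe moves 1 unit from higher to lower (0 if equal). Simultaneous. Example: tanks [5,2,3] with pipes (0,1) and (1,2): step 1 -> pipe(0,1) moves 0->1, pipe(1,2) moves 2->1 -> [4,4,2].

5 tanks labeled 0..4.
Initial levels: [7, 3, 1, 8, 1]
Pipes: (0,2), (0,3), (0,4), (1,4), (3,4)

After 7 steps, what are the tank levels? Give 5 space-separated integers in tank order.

Answer: 5 4 4 4 3

Derivation:
Step 1: flows [0->2,3->0,0->4,1->4,3->4] -> levels [6 2 2 6 4]
Step 2: flows [0->2,0=3,0->4,4->1,3->4] -> levels [4 3 3 5 5]
Step 3: flows [0->2,3->0,4->0,4->1,3=4] -> levels [5 4 4 4 3]
Step 4: flows [0->2,0->3,0->4,1->4,3->4] -> levels [2 3 5 4 6]
Step 5: flows [2->0,3->0,4->0,4->1,4->3] -> levels [5 4 4 4 3]
  -> period-2 cycle: step 5 state = step 3 state
  -> state at step 7: (7-3) mod 2 = 0, same as step 3 -> [5 4 4 4 3]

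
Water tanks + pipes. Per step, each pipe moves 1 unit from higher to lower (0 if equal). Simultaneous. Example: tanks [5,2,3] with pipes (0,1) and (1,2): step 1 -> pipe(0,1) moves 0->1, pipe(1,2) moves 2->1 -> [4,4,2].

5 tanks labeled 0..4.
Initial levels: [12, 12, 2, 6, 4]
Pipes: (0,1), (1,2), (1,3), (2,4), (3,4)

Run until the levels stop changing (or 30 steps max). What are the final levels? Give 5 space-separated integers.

Answer: 8 6 8 8 6

Derivation:
Step 1: flows [0=1,1->2,1->3,4->2,3->4] -> levels [12 10 4 6 4]
Step 2: flows [0->1,1->2,1->3,2=4,3->4] -> levels [11 9 5 6 5]
Step 3: flows [0->1,1->2,1->3,2=4,3->4] -> levels [10 8 6 6 6]
Step 4: flows [0->1,1->2,1->3,2=4,3=4] -> levels [9 7 7 7 6]
Step 5: flows [0->1,1=2,1=3,2->4,3->4] -> levels [8 8 6 6 8]
Step 6: flows [0=1,1->2,1->3,4->2,4->3] -> levels [8 6 8 8 6]
Step 7: flows [0->1,2->1,3->1,2->4,3->4] -> levels [7 9 6 6 8]
Step 8: flows [1->0,1->2,1->3,4->2,4->3] -> levels [8 6 8 8 6]
  -> period-2 cycle: step 8 state = step 6 state; never stabilizes
  -> state at step 30: (30-6) mod 2 = 0, same as step 6 -> [8 6 8 8 6]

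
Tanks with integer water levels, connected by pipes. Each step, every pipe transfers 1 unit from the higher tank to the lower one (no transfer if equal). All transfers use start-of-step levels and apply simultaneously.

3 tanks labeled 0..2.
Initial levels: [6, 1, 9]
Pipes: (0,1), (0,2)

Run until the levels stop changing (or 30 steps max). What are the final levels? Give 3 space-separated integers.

Answer: 4 6 6

Derivation:
Step 1: flows [0->1,2->0] -> levels [6 2 8]
Step 2: flows [0->1,2->0] -> levels [6 3 7]
Step 3: flows [0->1,2->0] -> levels [6 4 6]
Step 4: flows [0->1,0=2] -> levels [5 5 6]
Step 5: flows [0=1,2->0] -> levels [6 5 5]
Step 6: flows [0->1,0->2] -> levels [4 6 6]
Step 7: flows [1->0,2->0] -> levels [6 5 5]
  -> period-2 cycle: step 7 state = step 5 state; never stabilizes
  -> state at step 30: (30-5) mod 2 = 1, same as step 6 -> [4 6 6]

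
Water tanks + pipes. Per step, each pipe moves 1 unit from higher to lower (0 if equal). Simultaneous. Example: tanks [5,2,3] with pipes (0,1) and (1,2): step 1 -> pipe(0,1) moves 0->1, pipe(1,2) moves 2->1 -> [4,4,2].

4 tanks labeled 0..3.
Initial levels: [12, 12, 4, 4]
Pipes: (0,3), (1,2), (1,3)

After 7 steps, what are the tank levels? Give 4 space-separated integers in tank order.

Answer: 8 7 8 9

Derivation:
Step 1: flows [0->3,1->2,1->3] -> levels [11 10 5 6]
Step 2: flows [0->3,1->2,1->3] -> levels [10 8 6 8]
Step 3: flows [0->3,1->2,1=3] -> levels [9 7 7 9]
Step 4: flows [0=3,1=2,3->1] -> levels [9 8 7 8]
Step 5: flows [0->3,1->2,1=3] -> levels [8 7 8 9]
Step 6: flows [3->0,2->1,3->1] -> levels [9 9 7 7]
Step 7: flows [0->3,1->2,1->3] -> levels [8 7 8 9]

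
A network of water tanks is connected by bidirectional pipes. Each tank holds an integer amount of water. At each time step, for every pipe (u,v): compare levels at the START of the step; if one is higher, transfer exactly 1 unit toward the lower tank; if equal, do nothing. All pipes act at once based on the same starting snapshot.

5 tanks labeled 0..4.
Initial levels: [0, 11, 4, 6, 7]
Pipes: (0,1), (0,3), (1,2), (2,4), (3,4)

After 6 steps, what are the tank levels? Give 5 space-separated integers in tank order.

Step 1: flows [1->0,3->0,1->2,4->2,4->3] -> levels [2 9 6 6 5]
Step 2: flows [1->0,3->0,1->2,2->4,3->4] -> levels [4 7 6 4 7]
Step 3: flows [1->0,0=3,1->2,4->2,4->3] -> levels [5 5 8 5 5]
Step 4: flows [0=1,0=3,2->1,2->4,3=4] -> levels [5 6 6 5 6]
Step 5: flows [1->0,0=3,1=2,2=4,4->3] -> levels [6 5 6 6 5]
Step 6: flows [0->1,0=3,2->1,2->4,3->4] -> levels [5 7 4 5 7]

Answer: 5 7 4 5 7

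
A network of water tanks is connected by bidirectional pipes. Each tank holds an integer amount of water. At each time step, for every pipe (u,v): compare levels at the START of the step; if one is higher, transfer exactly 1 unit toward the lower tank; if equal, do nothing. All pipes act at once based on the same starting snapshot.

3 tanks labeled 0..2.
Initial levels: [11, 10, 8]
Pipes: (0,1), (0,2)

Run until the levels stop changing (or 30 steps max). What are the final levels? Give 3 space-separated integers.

Step 1: flows [0->1,0->2] -> levels [9 11 9]
Step 2: flows [1->0,0=2] -> levels [10 10 9]
Step 3: flows [0=1,0->2] -> levels [9 10 10]
Step 4: flows [1->0,2->0] -> levels [11 9 9]
Step 5: flows [0->1,0->2] -> levels [9 10 10]
  -> period-2 cycle: step 5 state = step 3 state; never stabilizes
  -> state at step 30: (30-3) mod 2 = 1, same as step 4 -> [11 9 9]

Answer: 11 9 9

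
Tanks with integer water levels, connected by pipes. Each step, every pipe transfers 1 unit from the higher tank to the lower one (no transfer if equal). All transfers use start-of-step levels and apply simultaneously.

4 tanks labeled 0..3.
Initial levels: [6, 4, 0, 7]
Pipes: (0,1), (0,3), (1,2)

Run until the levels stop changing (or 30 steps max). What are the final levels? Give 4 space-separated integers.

Answer: 3 5 4 5

Derivation:
Step 1: flows [0->1,3->0,1->2] -> levels [6 4 1 6]
Step 2: flows [0->1,0=3,1->2] -> levels [5 4 2 6]
Step 3: flows [0->1,3->0,1->2] -> levels [5 4 3 5]
Step 4: flows [0->1,0=3,1->2] -> levels [4 4 4 5]
Step 5: flows [0=1,3->0,1=2] -> levels [5 4 4 4]
Step 6: flows [0->1,0->3,1=2] -> levels [3 5 4 5]
Step 7: flows [1->0,3->0,1->2] -> levels [5 3 5 4]
Step 8: flows [0->1,0->3,2->1] -> levels [3 5 4 5]
  -> period-2 cycle: step 8 state = step 6 state; never stabilizes
  -> state at step 30: (30-6) mod 2 = 0, same as step 6 -> [3 5 4 5]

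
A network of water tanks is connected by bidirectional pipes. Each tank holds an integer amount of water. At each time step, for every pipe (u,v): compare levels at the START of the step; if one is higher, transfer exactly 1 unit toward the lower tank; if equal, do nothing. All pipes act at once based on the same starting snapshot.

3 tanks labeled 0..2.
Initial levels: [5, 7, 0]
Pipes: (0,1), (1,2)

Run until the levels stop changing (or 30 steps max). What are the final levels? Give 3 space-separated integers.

Step 1: flows [1->0,1->2] -> levels [6 5 1]
Step 2: flows [0->1,1->2] -> levels [5 5 2]
Step 3: flows [0=1,1->2] -> levels [5 4 3]
Step 4: flows [0->1,1->2] -> levels [4 4 4]
Step 5: flows [0=1,1=2] -> levels [4 4 4]
  -> stable (no change)

Answer: 4 4 4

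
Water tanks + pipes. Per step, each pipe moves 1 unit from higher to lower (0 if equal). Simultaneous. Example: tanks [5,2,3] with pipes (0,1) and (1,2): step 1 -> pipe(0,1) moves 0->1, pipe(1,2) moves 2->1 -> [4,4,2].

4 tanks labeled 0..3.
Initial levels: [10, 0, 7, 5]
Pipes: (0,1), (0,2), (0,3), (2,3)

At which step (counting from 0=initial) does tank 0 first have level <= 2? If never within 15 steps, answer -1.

Answer: -1

Derivation:
Step 1: flows [0->1,0->2,0->3,2->3] -> levels [7 1 7 7]
Step 2: flows [0->1,0=2,0=3,2=3] -> levels [6 2 7 7]
Step 3: flows [0->1,2->0,3->0,2=3] -> levels [7 3 6 6]
Step 4: flows [0->1,0->2,0->3,2=3] -> levels [4 4 7 7]
Step 5: flows [0=1,2->0,3->0,2=3] -> levels [6 4 6 6]
Step 6: flows [0->1,0=2,0=3,2=3] -> levels [5 5 6 6]
Step 7: flows [0=1,2->0,3->0,2=3] -> levels [7 5 5 5]
Step 8: flows [0->1,0->2,0->3,2=3] -> levels [4 6 6 6]
Step 9: flows [1->0,2->0,3->0,2=3] -> levels [7 5 5 5]
  -> period-2 cycle (repeats step 7); tank 0 never drops to <=2
Tank 0 never reaches <=2 within 15 steps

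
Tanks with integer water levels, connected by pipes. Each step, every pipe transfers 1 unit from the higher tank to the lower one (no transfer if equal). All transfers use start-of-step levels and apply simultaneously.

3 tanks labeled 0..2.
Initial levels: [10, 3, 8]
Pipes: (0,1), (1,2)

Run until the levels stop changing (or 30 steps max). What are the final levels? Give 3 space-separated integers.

Step 1: flows [0->1,2->1] -> levels [9 5 7]
Step 2: flows [0->1,2->1] -> levels [8 7 6]
Step 3: flows [0->1,1->2] -> levels [7 7 7]
Step 4: flows [0=1,1=2] -> levels [7 7 7]
  -> stable (no change)

Answer: 7 7 7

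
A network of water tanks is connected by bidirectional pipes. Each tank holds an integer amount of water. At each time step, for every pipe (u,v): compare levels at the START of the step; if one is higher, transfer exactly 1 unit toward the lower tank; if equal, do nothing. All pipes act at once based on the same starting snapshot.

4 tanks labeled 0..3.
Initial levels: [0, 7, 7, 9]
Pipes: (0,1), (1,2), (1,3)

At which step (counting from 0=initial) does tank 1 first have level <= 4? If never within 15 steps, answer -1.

Step 1: flows [1->0,1=2,3->1] -> levels [1 7 7 8]
Step 2: flows [1->0,1=2,3->1] -> levels [2 7 7 7]
Step 3: flows [1->0,1=2,1=3] -> levels [3 6 7 7]
Step 4: flows [1->0,2->1,3->1] -> levels [4 7 6 6]
Step 5: flows [1->0,1->2,1->3] -> levels [5 4 7 7]
Tank 1 first reaches <=4 at step 5

Answer: 5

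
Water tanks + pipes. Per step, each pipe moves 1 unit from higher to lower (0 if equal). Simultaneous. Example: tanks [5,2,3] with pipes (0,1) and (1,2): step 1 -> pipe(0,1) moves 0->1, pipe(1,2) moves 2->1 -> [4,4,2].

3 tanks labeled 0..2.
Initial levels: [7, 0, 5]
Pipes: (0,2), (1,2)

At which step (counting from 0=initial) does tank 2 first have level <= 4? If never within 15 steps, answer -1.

Step 1: flows [0->2,2->1] -> levels [6 1 5]
Step 2: flows [0->2,2->1] -> levels [5 2 5]
Step 3: flows [0=2,2->1] -> levels [5 3 4]
Tank 2 first reaches <=4 at step 3

Answer: 3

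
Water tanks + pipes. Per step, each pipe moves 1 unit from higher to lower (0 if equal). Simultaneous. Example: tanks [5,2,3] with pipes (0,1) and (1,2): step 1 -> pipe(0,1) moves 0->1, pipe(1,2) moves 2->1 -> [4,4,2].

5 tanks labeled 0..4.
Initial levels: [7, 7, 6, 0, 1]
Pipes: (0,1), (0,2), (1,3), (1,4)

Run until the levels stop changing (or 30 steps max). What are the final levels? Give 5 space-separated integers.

Step 1: flows [0=1,0->2,1->3,1->4] -> levels [6 5 7 1 2]
Step 2: flows [0->1,2->0,1->3,1->4] -> levels [6 4 6 2 3]
Step 3: flows [0->1,0=2,1->3,1->4] -> levels [5 3 6 3 4]
Step 4: flows [0->1,2->0,1=3,4->1] -> levels [5 5 5 3 3]
Step 5: flows [0=1,0=2,1->3,1->4] -> levels [5 3 5 4 4]
Step 6: flows [0->1,0=2,3->1,4->1] -> levels [4 6 5 3 3]
Step 7: flows [1->0,2->0,1->3,1->4] -> levels [6 3 4 4 4]
Step 8: flows [0->1,0->2,3->1,4->1] -> levels [4 6 5 3 3]
  -> period-2 cycle: step 8 state = step 6 state; never stabilizes
  -> state at step 30: (30-6) mod 2 = 0, same as step 6 -> [4 6 5 3 3]

Answer: 4 6 5 3 3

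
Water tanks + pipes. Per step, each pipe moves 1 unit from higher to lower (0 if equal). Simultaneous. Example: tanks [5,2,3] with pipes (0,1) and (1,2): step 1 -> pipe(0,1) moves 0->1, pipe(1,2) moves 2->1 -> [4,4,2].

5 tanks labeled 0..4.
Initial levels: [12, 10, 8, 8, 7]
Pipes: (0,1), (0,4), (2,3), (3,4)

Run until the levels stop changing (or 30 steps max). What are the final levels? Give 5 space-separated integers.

Answer: 11 9 8 9 8

Derivation:
Step 1: flows [0->1,0->4,2=3,3->4] -> levels [10 11 8 7 9]
Step 2: flows [1->0,0->4,2->3,4->3] -> levels [10 10 7 9 9]
Step 3: flows [0=1,0->4,3->2,3=4] -> levels [9 10 8 8 10]
Step 4: flows [1->0,4->0,2=3,4->3] -> levels [11 9 8 9 8]
Step 5: flows [0->1,0->4,3->2,3->4] -> levels [9 10 9 7 10]
Step 6: flows [1->0,4->0,2->3,4->3] -> levels [11 9 8 9 8]
  -> period-2 cycle: step 6 state = step 4 state; never stabilizes
  -> state at step 30: (30-4) mod 2 = 0, same as step 4 -> [11 9 8 9 8]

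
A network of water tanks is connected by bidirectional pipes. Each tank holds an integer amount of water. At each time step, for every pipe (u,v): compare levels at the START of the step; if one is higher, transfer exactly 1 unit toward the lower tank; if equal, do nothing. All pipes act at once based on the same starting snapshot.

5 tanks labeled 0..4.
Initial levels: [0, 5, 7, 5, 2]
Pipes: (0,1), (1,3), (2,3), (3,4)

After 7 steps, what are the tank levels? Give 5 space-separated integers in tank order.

Answer: 4 2 4 5 4

Derivation:
Step 1: flows [1->0,1=3,2->3,3->4] -> levels [1 4 6 5 3]
Step 2: flows [1->0,3->1,2->3,3->4] -> levels [2 4 5 4 4]
Step 3: flows [1->0,1=3,2->3,3=4] -> levels [3 3 4 5 4]
Step 4: flows [0=1,3->1,3->2,3->4] -> levels [3 4 5 2 5]
Step 5: flows [1->0,1->3,2->3,4->3] -> levels [4 2 4 5 4]
Step 6: flows [0->1,3->1,3->2,3->4] -> levels [3 4 5 2 5]
  -> period-2 cycle: step 6 state = step 4 state
  -> state at step 7: (7-4) mod 2 = 1, same as step 5 -> [4 2 4 5 4]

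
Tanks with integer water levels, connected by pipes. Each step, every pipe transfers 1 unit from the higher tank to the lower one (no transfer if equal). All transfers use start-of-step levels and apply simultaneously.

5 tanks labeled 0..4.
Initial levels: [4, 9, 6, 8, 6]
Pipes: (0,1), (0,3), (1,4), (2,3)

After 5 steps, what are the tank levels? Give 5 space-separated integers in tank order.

Answer: 6 8 7 6 6

Derivation:
Step 1: flows [1->0,3->0,1->4,3->2] -> levels [6 7 7 6 7]
Step 2: flows [1->0,0=3,1=4,2->3] -> levels [7 6 6 7 7]
Step 3: flows [0->1,0=3,4->1,3->2] -> levels [6 8 7 6 6]
Step 4: flows [1->0,0=3,1->4,2->3] -> levels [7 6 6 7 7]
  -> period-2 cycle: step 4 state = step 2 state
  -> state at step 5: (5-2) mod 2 = 1, same as step 3 -> [6 8 7 6 6]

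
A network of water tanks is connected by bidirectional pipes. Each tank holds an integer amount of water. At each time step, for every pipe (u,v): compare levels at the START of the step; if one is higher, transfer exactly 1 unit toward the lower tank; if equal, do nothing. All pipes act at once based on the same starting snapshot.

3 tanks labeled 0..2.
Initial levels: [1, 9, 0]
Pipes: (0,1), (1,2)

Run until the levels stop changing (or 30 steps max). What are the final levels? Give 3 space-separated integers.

Step 1: flows [1->0,1->2] -> levels [2 7 1]
Step 2: flows [1->0,1->2] -> levels [3 5 2]
Step 3: flows [1->0,1->2] -> levels [4 3 3]
Step 4: flows [0->1,1=2] -> levels [3 4 3]
Step 5: flows [1->0,1->2] -> levels [4 2 4]
Step 6: flows [0->1,2->1] -> levels [3 4 3]
  -> period-2 cycle: step 6 state = step 4 state; never stabilizes
  -> state at step 30: (30-4) mod 2 = 0, same as step 4 -> [3 4 3]

Answer: 3 4 3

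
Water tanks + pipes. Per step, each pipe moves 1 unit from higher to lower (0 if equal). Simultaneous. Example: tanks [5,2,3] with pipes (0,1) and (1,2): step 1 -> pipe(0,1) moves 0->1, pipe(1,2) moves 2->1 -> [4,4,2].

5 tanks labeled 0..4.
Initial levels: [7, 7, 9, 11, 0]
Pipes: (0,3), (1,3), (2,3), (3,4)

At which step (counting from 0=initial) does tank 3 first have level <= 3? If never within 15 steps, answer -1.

Step 1: flows [3->0,3->1,3->2,3->4] -> levels [8 8 10 7 1]
Step 2: flows [0->3,1->3,2->3,3->4] -> levels [7 7 9 9 2]
Step 3: flows [3->0,3->1,2=3,3->4] -> levels [8 8 9 6 3]
Step 4: flows [0->3,1->3,2->3,3->4] -> levels [7 7 8 8 4]
Step 5: flows [3->0,3->1,2=3,3->4] -> levels [8 8 8 5 5]
Step 6: flows [0->3,1->3,2->3,3=4] -> levels [7 7 7 8 5]
Step 7: flows [3->0,3->1,3->2,3->4] -> levels [8 8 8 4 6]
Step 8: flows [0->3,1->3,2->3,4->3] -> levels [7 7 7 8 5]
  -> period-2 cycle (repeats step 6); tank 3 never drops to <=3
Tank 3 never reaches <=3 within 15 steps

Answer: -1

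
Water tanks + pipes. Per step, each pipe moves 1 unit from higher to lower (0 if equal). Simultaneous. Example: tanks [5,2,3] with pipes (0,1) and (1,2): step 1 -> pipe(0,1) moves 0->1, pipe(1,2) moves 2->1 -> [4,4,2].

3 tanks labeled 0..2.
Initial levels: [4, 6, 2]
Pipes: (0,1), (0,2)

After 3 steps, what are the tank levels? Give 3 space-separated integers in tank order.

Answer: 4 4 4

Derivation:
Step 1: flows [1->0,0->2] -> levels [4 5 3]
Step 2: flows [1->0,0->2] -> levels [4 4 4]
Step 3: flows [0=1,0=2] -> levels [4 4 4]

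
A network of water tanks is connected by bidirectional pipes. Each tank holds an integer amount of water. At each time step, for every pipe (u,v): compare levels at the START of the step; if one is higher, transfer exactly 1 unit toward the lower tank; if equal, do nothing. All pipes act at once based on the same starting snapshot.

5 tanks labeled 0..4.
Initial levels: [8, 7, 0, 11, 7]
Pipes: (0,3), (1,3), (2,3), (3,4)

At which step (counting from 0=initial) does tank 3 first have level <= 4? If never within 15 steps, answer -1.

Step 1: flows [3->0,3->1,3->2,3->4] -> levels [9 8 1 7 8]
Step 2: flows [0->3,1->3,3->2,4->3] -> levels [8 7 2 9 7]
Step 3: flows [3->0,3->1,3->2,3->4] -> levels [9 8 3 5 8]
Step 4: flows [0->3,1->3,3->2,4->3] -> levels [8 7 4 7 7]
Step 5: flows [0->3,1=3,3->2,3=4] -> levels [7 7 5 7 7]
Step 6: flows [0=3,1=3,3->2,3=4] -> levels [7 7 6 6 7]
Step 7: flows [0->3,1->3,2=3,4->3] -> levels [6 6 6 9 6]
Step 8: flows [3->0,3->1,3->2,3->4] -> levels [7 7 7 5 7]
Step 9: flows [0->3,1->3,2->3,4->3] -> levels [6 6 6 9 6]
  -> period-2 cycle (repeats step 7); tank 3 never drops to <=4
Tank 3 never reaches <=4 within 15 steps

Answer: -1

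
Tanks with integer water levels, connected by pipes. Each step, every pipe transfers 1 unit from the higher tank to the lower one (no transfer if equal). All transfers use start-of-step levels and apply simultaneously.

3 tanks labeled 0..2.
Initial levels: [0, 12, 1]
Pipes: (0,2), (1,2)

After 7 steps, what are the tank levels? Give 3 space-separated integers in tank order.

Step 1: flows [2->0,1->2] -> levels [1 11 1]
Step 2: flows [0=2,1->2] -> levels [1 10 2]
Step 3: flows [2->0,1->2] -> levels [2 9 2]
Step 4: flows [0=2,1->2] -> levels [2 8 3]
Step 5: flows [2->0,1->2] -> levels [3 7 3]
Step 6: flows [0=2,1->2] -> levels [3 6 4]
Step 7: flows [2->0,1->2] -> levels [4 5 4]

Answer: 4 5 4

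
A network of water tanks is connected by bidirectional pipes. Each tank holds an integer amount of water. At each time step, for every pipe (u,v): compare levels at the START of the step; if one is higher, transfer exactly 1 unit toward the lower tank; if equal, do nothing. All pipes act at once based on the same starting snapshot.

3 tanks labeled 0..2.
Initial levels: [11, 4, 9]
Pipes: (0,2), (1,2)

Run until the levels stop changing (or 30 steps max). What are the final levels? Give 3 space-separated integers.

Step 1: flows [0->2,2->1] -> levels [10 5 9]
Step 2: flows [0->2,2->1] -> levels [9 6 9]
Step 3: flows [0=2,2->1] -> levels [9 7 8]
Step 4: flows [0->2,2->1] -> levels [8 8 8]
Step 5: flows [0=2,1=2] -> levels [8 8 8]
  -> stable (no change)

Answer: 8 8 8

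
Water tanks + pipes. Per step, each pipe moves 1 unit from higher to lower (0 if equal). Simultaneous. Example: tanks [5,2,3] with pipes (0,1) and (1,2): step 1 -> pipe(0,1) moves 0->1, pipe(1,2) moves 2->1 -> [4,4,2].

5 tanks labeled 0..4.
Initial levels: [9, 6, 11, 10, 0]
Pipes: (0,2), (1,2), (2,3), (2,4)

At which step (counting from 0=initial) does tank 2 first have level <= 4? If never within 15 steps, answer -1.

Step 1: flows [2->0,2->1,2->3,2->4] -> levels [10 7 7 11 1]
Step 2: flows [0->2,1=2,3->2,2->4] -> levels [9 7 8 10 2]
Step 3: flows [0->2,2->1,3->2,2->4] -> levels [8 8 8 9 3]
Step 4: flows [0=2,1=2,3->2,2->4] -> levels [8 8 8 8 4]
Step 5: flows [0=2,1=2,2=3,2->4] -> levels [8 8 7 8 5]
Step 6: flows [0->2,1->2,3->2,2->4] -> levels [7 7 9 7 6]
Step 7: flows [2->0,2->1,2->3,2->4] -> levels [8 8 5 8 7]
Step 8: flows [0->2,1->2,3->2,4->2] -> levels [7 7 9 7 6]
  -> period-2 cycle (repeats step 6); tank 2 never drops to <=4
Tank 2 never reaches <=4 within 15 steps

Answer: -1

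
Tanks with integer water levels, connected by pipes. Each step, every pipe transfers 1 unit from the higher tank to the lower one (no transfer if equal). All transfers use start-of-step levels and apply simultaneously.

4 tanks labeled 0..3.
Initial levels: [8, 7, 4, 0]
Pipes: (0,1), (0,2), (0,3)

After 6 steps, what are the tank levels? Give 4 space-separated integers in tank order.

Step 1: flows [0->1,0->2,0->3] -> levels [5 8 5 1]
Step 2: flows [1->0,0=2,0->3] -> levels [5 7 5 2]
Step 3: flows [1->0,0=2,0->3] -> levels [5 6 5 3]
Step 4: flows [1->0,0=2,0->3] -> levels [5 5 5 4]
Step 5: flows [0=1,0=2,0->3] -> levels [4 5 5 5]
Step 6: flows [1->0,2->0,3->0] -> levels [7 4 4 4]

Answer: 7 4 4 4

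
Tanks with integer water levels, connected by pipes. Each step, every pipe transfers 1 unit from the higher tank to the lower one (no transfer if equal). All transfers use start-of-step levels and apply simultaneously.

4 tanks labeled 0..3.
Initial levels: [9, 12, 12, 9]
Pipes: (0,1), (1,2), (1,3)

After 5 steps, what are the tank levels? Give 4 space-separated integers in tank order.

Step 1: flows [1->0,1=2,1->3] -> levels [10 10 12 10]
Step 2: flows [0=1,2->1,1=3] -> levels [10 11 11 10]
Step 3: flows [1->0,1=2,1->3] -> levels [11 9 11 11]
Step 4: flows [0->1,2->1,3->1] -> levels [10 12 10 10]
Step 5: flows [1->0,1->2,1->3] -> levels [11 9 11 11]

Answer: 11 9 11 11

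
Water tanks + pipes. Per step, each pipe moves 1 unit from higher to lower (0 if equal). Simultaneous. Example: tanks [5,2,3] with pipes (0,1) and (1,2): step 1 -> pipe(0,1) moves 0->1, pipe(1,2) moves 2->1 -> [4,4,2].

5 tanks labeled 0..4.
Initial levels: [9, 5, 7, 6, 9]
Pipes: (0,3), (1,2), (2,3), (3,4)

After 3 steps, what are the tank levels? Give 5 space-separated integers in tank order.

Step 1: flows [0->3,2->1,2->3,4->3] -> levels [8 6 5 9 8]
Step 2: flows [3->0,1->2,3->2,3->4] -> levels [9 5 7 6 9]
  -> period-2 cycle: step 2 state = step 0 state
  -> state at step 3: (3-0) mod 2 = 1, same as step 1 -> [8 6 5 9 8]

Answer: 8 6 5 9 8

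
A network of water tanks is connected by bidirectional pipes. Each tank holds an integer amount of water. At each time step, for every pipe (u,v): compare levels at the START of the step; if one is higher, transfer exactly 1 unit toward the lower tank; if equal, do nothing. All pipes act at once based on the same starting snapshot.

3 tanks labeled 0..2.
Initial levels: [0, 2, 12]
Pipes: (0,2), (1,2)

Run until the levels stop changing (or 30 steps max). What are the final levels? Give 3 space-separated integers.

Step 1: flows [2->0,2->1] -> levels [1 3 10]
Step 2: flows [2->0,2->1] -> levels [2 4 8]
Step 3: flows [2->0,2->1] -> levels [3 5 6]
Step 4: flows [2->0,2->1] -> levels [4 6 4]
Step 5: flows [0=2,1->2] -> levels [4 5 5]
Step 6: flows [2->0,1=2] -> levels [5 5 4]
Step 7: flows [0->2,1->2] -> levels [4 4 6]
Step 8: flows [2->0,2->1] -> levels [5 5 4]
  -> period-2 cycle: step 8 state = step 6 state; never stabilizes
  -> state at step 30: (30-6) mod 2 = 0, same as step 6 -> [5 5 4]

Answer: 5 5 4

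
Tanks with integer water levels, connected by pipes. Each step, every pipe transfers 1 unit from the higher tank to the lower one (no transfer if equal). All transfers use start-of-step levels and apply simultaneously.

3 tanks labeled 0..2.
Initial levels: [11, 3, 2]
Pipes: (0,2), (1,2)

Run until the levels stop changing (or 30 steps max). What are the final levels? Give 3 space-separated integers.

Step 1: flows [0->2,1->2] -> levels [10 2 4]
Step 2: flows [0->2,2->1] -> levels [9 3 4]
Step 3: flows [0->2,2->1] -> levels [8 4 4]
Step 4: flows [0->2,1=2] -> levels [7 4 5]
Step 5: flows [0->2,2->1] -> levels [6 5 5]
Step 6: flows [0->2,1=2] -> levels [5 5 6]
Step 7: flows [2->0,2->1] -> levels [6 6 4]
Step 8: flows [0->2,1->2] -> levels [5 5 6]
  -> period-2 cycle: step 8 state = step 6 state; never stabilizes
  -> state at step 30: (30-6) mod 2 = 0, same as step 6 -> [5 5 6]

Answer: 5 5 6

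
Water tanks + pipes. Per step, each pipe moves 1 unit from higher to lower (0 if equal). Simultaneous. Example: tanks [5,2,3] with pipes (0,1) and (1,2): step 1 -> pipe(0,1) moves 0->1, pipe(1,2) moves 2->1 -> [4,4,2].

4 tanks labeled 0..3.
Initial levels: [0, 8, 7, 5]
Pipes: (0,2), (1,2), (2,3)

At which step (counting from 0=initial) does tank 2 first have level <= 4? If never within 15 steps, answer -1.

Step 1: flows [2->0,1->2,2->3] -> levels [1 7 6 6]
Step 2: flows [2->0,1->2,2=3] -> levels [2 6 6 6]
Step 3: flows [2->0,1=2,2=3] -> levels [3 6 5 6]
Step 4: flows [2->0,1->2,3->2] -> levels [4 5 6 5]
Step 5: flows [2->0,2->1,2->3] -> levels [5 6 3 6]
Tank 2 first reaches <=4 at step 5

Answer: 5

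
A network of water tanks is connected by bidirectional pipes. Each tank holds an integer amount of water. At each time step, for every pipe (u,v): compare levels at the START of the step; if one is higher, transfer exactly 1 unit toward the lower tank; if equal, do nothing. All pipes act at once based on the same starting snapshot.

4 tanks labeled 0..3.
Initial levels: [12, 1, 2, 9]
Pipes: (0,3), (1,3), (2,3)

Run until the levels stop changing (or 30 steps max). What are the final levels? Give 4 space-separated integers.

Step 1: flows [0->3,3->1,3->2] -> levels [11 2 3 8]
Step 2: flows [0->3,3->1,3->2] -> levels [10 3 4 7]
Step 3: flows [0->3,3->1,3->2] -> levels [9 4 5 6]
Step 4: flows [0->3,3->1,3->2] -> levels [8 5 6 5]
Step 5: flows [0->3,1=3,2->3] -> levels [7 5 5 7]
Step 6: flows [0=3,3->1,3->2] -> levels [7 6 6 5]
Step 7: flows [0->3,1->3,2->3] -> levels [6 5 5 8]
Step 8: flows [3->0,3->1,3->2] -> levels [7 6 6 5]
  -> period-2 cycle: step 8 state = step 6 state; never stabilizes
  -> state at step 30: (30-6) mod 2 = 0, same as step 6 -> [7 6 6 5]

Answer: 7 6 6 5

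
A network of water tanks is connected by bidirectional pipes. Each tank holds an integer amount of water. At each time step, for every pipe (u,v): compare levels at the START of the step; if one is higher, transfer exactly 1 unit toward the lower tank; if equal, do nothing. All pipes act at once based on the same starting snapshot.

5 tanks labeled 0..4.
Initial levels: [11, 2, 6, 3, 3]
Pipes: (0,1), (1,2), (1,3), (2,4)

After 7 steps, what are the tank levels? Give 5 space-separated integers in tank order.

Answer: 6 7 3 4 5

Derivation:
Step 1: flows [0->1,2->1,3->1,2->4] -> levels [10 5 4 2 4]
Step 2: flows [0->1,1->2,1->3,2=4] -> levels [9 4 5 3 4]
Step 3: flows [0->1,2->1,1->3,2->4] -> levels [8 5 3 4 5]
Step 4: flows [0->1,1->2,1->3,4->2] -> levels [7 4 5 5 4]
Step 5: flows [0->1,2->1,3->1,2->4] -> levels [6 7 3 4 5]
Step 6: flows [1->0,1->2,1->3,4->2] -> levels [7 4 5 5 4]
  -> period-2 cycle: step 6 state = step 4 state
  -> state at step 7: (7-4) mod 2 = 1, same as step 5 -> [6 7 3 4 5]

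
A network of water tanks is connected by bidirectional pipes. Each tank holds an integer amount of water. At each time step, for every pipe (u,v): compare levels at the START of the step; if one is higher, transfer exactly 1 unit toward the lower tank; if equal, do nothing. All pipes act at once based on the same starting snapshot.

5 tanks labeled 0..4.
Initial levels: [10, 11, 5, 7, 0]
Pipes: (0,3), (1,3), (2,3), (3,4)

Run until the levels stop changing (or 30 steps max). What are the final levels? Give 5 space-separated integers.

Answer: 7 7 7 5 7

Derivation:
Step 1: flows [0->3,1->3,3->2,3->4] -> levels [9 10 6 7 1]
Step 2: flows [0->3,1->3,3->2,3->4] -> levels [8 9 7 7 2]
Step 3: flows [0->3,1->3,2=3,3->4] -> levels [7 8 7 8 3]
Step 4: flows [3->0,1=3,3->2,3->4] -> levels [8 8 8 5 4]
Step 5: flows [0->3,1->3,2->3,3->4] -> levels [7 7 7 7 5]
Step 6: flows [0=3,1=3,2=3,3->4] -> levels [7 7 7 6 6]
Step 7: flows [0->3,1->3,2->3,3=4] -> levels [6 6 6 9 6]
Step 8: flows [3->0,3->1,3->2,3->4] -> levels [7 7 7 5 7]
Step 9: flows [0->3,1->3,2->3,4->3] -> levels [6 6 6 9 6]
  -> period-2 cycle: step 9 state = step 7 state; never stabilizes
  -> state at step 30: (30-7) mod 2 = 1, same as step 8 -> [7 7 7 5 7]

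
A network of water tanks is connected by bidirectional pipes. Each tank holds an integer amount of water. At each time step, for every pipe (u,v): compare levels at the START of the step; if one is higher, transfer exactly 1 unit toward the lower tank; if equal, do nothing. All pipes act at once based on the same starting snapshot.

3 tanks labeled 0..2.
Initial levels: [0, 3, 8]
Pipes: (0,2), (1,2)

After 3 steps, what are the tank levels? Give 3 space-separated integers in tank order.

Answer: 3 4 4

Derivation:
Step 1: flows [2->0,2->1] -> levels [1 4 6]
Step 2: flows [2->0,2->1] -> levels [2 5 4]
Step 3: flows [2->0,1->2] -> levels [3 4 4]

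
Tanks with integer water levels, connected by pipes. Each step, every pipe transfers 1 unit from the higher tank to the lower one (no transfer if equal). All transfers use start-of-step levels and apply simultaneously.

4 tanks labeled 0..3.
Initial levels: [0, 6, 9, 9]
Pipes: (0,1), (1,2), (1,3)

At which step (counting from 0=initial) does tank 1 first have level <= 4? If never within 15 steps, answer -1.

Answer: 6

Derivation:
Step 1: flows [1->0,2->1,3->1] -> levels [1 7 8 8]
Step 2: flows [1->0,2->1,3->1] -> levels [2 8 7 7]
Step 3: flows [1->0,1->2,1->3] -> levels [3 5 8 8]
Step 4: flows [1->0,2->1,3->1] -> levels [4 6 7 7]
Step 5: flows [1->0,2->1,3->1] -> levels [5 7 6 6]
Step 6: flows [1->0,1->2,1->3] -> levels [6 4 7 7]
Tank 1 first reaches <=4 at step 6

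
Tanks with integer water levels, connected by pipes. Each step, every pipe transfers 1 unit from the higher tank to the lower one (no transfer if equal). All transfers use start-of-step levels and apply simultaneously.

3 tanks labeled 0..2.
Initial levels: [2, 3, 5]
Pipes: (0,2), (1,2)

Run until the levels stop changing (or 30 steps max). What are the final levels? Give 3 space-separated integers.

Step 1: flows [2->0,2->1] -> levels [3 4 3]
Step 2: flows [0=2,1->2] -> levels [3 3 4]
Step 3: flows [2->0,2->1] -> levels [4 4 2]
Step 4: flows [0->2,1->2] -> levels [3 3 4]
  -> period-2 cycle: step 4 state = step 2 state; never stabilizes
  -> state at step 30: (30-2) mod 2 = 0, same as step 2 -> [3 3 4]

Answer: 3 3 4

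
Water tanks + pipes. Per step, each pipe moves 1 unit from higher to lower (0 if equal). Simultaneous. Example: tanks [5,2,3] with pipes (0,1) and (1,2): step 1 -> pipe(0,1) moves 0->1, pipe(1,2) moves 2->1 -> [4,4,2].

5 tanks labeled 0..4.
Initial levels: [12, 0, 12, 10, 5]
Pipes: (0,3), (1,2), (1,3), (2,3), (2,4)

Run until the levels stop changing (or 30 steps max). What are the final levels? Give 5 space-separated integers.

Answer: 9 8 9 6 7

Derivation:
Step 1: flows [0->3,2->1,3->1,2->3,2->4] -> levels [11 2 9 11 6]
Step 2: flows [0=3,2->1,3->1,3->2,2->4] -> levels [11 4 8 9 7]
Step 3: flows [0->3,2->1,3->1,3->2,2->4] -> levels [10 6 7 8 8]
Step 4: flows [0->3,2->1,3->1,3->2,4->2] -> levels [9 8 8 7 7]
Step 5: flows [0->3,1=2,1->3,2->3,2->4] -> levels [8 7 6 10 8]
Step 6: flows [3->0,1->2,3->1,3->2,4->2] -> levels [9 7 9 7 7]
Step 7: flows [0->3,2->1,1=3,2->3,2->4] -> levels [8 8 6 9 8]
Step 8: flows [3->0,1->2,3->1,3->2,4->2] -> levels [9 8 9 6 7]
Step 9: flows [0->3,2->1,1->3,2->3,2->4] -> levels [8 8 6 9 8]
  -> period-2 cycle: step 9 state = step 7 state; never stabilizes
  -> state at step 30: (30-7) mod 2 = 1, same as step 8 -> [9 8 9 6 7]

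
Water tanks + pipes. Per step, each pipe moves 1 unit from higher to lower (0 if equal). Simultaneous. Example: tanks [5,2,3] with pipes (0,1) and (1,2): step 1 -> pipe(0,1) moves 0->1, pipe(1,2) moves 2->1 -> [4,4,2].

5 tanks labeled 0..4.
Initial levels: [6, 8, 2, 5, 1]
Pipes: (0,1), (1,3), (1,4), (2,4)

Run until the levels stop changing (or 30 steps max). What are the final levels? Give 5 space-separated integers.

Step 1: flows [1->0,1->3,1->4,2->4] -> levels [7 5 1 6 3]
Step 2: flows [0->1,3->1,1->4,4->2] -> levels [6 6 2 5 3]
Step 3: flows [0=1,1->3,1->4,4->2] -> levels [6 4 3 6 3]
Step 4: flows [0->1,3->1,1->4,2=4] -> levels [5 5 3 5 4]
Step 5: flows [0=1,1=3,1->4,4->2] -> levels [5 4 4 5 4]
Step 6: flows [0->1,3->1,1=4,2=4] -> levels [4 6 4 4 4]
Step 7: flows [1->0,1->3,1->4,2=4] -> levels [5 3 4 5 5]
Step 8: flows [0->1,3->1,4->1,4->2] -> levels [4 6 5 4 3]
Step 9: flows [1->0,1->3,1->4,2->4] -> levels [5 3 4 5 5]
  -> period-2 cycle: step 9 state = step 7 state; never stabilizes
  -> state at step 30: (30-7) mod 2 = 1, same as step 8 -> [4 6 5 4 3]

Answer: 4 6 5 4 3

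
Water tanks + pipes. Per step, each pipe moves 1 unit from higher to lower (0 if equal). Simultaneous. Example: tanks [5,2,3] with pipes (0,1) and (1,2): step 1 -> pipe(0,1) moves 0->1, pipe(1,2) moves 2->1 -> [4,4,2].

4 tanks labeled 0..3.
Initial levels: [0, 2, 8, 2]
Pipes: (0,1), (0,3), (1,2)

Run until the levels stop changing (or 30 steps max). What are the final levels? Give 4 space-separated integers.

Step 1: flows [1->0,3->0,2->1] -> levels [2 2 7 1]
Step 2: flows [0=1,0->3,2->1] -> levels [1 3 6 2]
Step 3: flows [1->0,3->0,2->1] -> levels [3 3 5 1]
Step 4: flows [0=1,0->3,2->1] -> levels [2 4 4 2]
Step 5: flows [1->0,0=3,1=2] -> levels [3 3 4 2]
Step 6: flows [0=1,0->3,2->1] -> levels [2 4 3 3]
Step 7: flows [1->0,3->0,1->2] -> levels [4 2 4 2]
Step 8: flows [0->1,0->3,2->1] -> levels [2 4 3 3]
  -> period-2 cycle: step 8 state = step 6 state; never stabilizes
  -> state at step 30: (30-6) mod 2 = 0, same as step 6 -> [2 4 3 3]

Answer: 2 4 3 3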